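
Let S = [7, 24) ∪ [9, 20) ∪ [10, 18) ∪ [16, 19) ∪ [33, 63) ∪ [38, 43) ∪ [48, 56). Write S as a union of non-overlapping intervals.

[9, 20) overlaps/touches [7, 24) → extend to [7, 24).
[10, 18) overlaps/touches [7, 24) → extend to [7, 24).
[16, 19) overlaps/touches [7, 24) → extend to [7, 24).
[33, 63) is disjoint → start new block.
[38, 43) overlaps/touches [33, 63) → extend to [33, 63).
[48, 56) overlaps/touches [33, 63) → extend to [33, 63).

[7, 24) ∪ [33, 63)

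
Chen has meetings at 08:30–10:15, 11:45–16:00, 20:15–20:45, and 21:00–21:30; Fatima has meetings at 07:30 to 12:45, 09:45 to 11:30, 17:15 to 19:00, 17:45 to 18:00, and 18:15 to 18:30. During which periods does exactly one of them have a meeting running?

07:30–08:30, 10:15–11:45, 12:45–16:00, 17:15–19:00, 20:15–20:45, 21:00–21:30

B, merged: 07:30–12:45, 17:15–19:00.
Only in the first: 12:45–16:00, 20:15–20:45, 21:00–21:30.
Only in the second: 07:30–08:30, 10:15–11:45, 17:15–19:00.
Together these are the periods covered by exactly one.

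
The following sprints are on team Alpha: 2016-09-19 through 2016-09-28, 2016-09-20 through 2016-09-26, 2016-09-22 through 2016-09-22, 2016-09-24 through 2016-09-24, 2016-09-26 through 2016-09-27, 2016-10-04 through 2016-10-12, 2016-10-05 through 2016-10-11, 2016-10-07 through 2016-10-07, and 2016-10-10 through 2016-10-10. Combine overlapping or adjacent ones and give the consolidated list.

2016-09-20 through 2016-09-26 overlaps/touches 2016-09-19 through 2016-09-28 → extend to 2016-09-19 through 2016-09-28.
2016-09-22 through 2016-09-22 overlaps/touches 2016-09-19 through 2016-09-28 → extend to 2016-09-19 through 2016-09-28.
2016-09-24 through 2016-09-24 overlaps/touches 2016-09-19 through 2016-09-28 → extend to 2016-09-19 through 2016-09-28.
2016-09-26 through 2016-09-27 overlaps/touches 2016-09-19 through 2016-09-28 → extend to 2016-09-19 through 2016-09-28.
2016-10-04 through 2016-10-12 is disjoint → start new block.
2016-10-05 through 2016-10-11 overlaps/touches 2016-10-04 through 2016-10-12 → extend to 2016-10-04 through 2016-10-12.
2016-10-07 through 2016-10-07 overlaps/touches 2016-10-04 through 2016-10-12 → extend to 2016-10-04 through 2016-10-12.
2016-10-10 through 2016-10-10 overlaps/touches 2016-10-04 through 2016-10-12 → extend to 2016-10-04 through 2016-10-12.

2016-09-19 through 2016-09-28, 2016-10-04 through 2016-10-12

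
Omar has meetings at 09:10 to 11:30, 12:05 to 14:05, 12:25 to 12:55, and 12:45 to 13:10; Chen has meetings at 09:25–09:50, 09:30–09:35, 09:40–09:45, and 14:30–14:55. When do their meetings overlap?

First set merges to 09:10-11:30, 12:05-14:05.
Second set merges to 09:25-09:50, 14:30-14:55.
09:10-11:30 overlaps B on 09:25-09:50.
12:05-14:05 falls entirely outside B.

09:25-09:50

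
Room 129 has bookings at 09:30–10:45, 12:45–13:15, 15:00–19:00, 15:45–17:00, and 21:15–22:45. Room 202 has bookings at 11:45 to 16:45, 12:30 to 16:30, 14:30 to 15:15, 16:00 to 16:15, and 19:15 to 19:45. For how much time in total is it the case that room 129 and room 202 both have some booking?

2 h 15 min

First set merges to 09:30–10:45, 12:45–13:15, 15:00–19:00, 21:15–22:45.
Second set merges to 11:45–16:45, 19:15–19:45.
A ∩ B = 12:45–13:15, 15:00–16:45.
Total: 30 min + 1 h 45 min = 2 h 15 min.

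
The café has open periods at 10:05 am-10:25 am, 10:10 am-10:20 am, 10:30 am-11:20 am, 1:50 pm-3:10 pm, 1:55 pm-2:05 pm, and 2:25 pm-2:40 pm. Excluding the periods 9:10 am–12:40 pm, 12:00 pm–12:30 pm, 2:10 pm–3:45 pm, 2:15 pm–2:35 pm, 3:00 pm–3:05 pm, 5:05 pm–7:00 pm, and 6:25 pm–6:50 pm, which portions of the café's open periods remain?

1:50 pm-2:10 pm

First set merges to 10:05 am-10:25 am, 10:30 am-11:20 am, 1:50 pm-3:10 pm.
Second set merges to 9:10 am-12:40 pm, 2:10 pm-3:45 pm, 5:05 pm-7:00 pm.
10:05 am-10:25 am: fully covered by B → removed.
10:30 am-11:20 am: fully covered by B → removed.
1:50 pm-3:10 pm minus B → 1:50 pm-2:10 pm.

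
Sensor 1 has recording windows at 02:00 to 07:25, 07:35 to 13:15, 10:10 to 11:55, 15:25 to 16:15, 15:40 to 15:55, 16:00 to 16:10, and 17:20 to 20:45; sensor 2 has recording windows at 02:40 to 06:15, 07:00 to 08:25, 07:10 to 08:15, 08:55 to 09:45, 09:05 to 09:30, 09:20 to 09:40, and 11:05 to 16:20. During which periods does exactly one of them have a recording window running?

02:00-02:40, 06:15-07:00, 07:25-07:35, 08:25-08:55, 09:45-11:05, 13:15-15:25, 16:15-16:20, 17:20-20:45

Merge the first list: 02:00-07:25, 07:35-13:15, 15:25-16:15, 17:20-20:45.
Merge the second list: 02:40-06:15, 07:00-08:25, 08:55-09:45, 11:05-16:20.
Only in the first: 02:00-02:40, 06:15-07:00, 08:25-08:55, 09:45-11:05, 17:20-20:45.
Only in the second: 07:25-07:35, 13:15-15:25, 16:15-16:20.
Together these are the periods covered by exactly one.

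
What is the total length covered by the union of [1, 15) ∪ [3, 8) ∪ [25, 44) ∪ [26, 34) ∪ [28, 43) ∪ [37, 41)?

Merged: [1, 15), [25, 44).
Lengths: 14 + 19 = 33.

33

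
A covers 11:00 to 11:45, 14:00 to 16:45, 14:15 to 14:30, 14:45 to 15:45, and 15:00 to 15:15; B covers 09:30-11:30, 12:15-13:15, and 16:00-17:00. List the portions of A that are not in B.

Merge the first list: 11:00-11:45, 14:00-16:45.
11:00-11:45 with B removed leaves 11:30-11:45.
14:00-16:45 with B removed leaves 14:00-16:00.

11:30-11:45, 14:00-16:00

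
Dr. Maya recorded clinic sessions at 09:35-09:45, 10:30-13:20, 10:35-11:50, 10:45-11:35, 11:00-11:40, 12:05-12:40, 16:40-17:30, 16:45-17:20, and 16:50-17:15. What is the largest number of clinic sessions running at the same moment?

Walk the sorted start/end points keeping a running depth.
The depth first hits 4 at 11:00.

4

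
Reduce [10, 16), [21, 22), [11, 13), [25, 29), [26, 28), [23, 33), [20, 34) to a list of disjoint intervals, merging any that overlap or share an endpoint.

[10, 16) ∪ [20, 34)

Sort by start: [10, 16), [11, 13), [20, 34), [21, 22), [23, 33), [25, 29), [26, 28).
[11, 13) overlaps/touches [10, 16) → extend to [10, 16).
[20, 34) is disjoint → start new block.
[21, 22) overlaps/touches [20, 34) → extend to [20, 34).
[23, 33) overlaps/touches [20, 34) → extend to [20, 34).
[25, 29) overlaps/touches [20, 34) → extend to [20, 34).
[26, 28) overlaps/touches [20, 34) → extend to [20, 34).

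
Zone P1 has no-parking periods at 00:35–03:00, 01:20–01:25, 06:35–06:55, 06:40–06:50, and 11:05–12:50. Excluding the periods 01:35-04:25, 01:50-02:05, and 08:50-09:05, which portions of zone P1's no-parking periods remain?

First set merges to 00:35–03:00, 06:35–06:55, 11:05–12:50.
Second set merges to 01:35–04:25, 08:50–09:05.
00:35–03:00 with B removed leaves 00:35–01:35.
06:35–06:55 is untouched.
11:05–12:50 is untouched.

00:35–01:35, 06:35–06:55, 11:05–12:50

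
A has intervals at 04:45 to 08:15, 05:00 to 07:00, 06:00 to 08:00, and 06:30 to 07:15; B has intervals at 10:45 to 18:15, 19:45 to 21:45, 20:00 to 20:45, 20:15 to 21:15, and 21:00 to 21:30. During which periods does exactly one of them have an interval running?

04:45–08:15, 10:45–18:15, 19:45–21:45

Merge the first list: 04:45–08:15.
Merge the second list: 10:45–18:15, 19:45–21:45.
A but not B: 04:45–08:15.
B but not A: 10:45–18:15, 19:45–21:45.
Combining gives A △ B.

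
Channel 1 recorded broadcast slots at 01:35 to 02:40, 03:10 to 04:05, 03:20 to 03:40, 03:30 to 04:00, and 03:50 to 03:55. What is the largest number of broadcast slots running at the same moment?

3

Walk the sorted start/end points keeping a running depth.
The depth first hits 3 at 03:30.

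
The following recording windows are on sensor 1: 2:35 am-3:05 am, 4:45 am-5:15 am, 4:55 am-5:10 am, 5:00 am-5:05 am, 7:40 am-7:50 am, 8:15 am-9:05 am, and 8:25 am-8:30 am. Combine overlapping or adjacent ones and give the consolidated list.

4:45 am–5:15 am is disjoint → start new block.
4:55 am–5:10 am overlaps/touches 4:45 am–5:15 am → extend to 4:45 am–5:15 am.
5:00 am–5:05 am overlaps/touches 4:45 am–5:15 am → extend to 4:45 am–5:15 am.
7:40 am–7:50 am is disjoint → start new block.
8:15 am–9:05 am is disjoint → start new block.
8:25 am–8:30 am overlaps/touches 8:15 am–9:05 am → extend to 8:15 am–9:05 am.

2:35 am–3:05 am, 4:45 am–5:15 am, 7:40 am–7:50 am, 8:15 am–9:05 am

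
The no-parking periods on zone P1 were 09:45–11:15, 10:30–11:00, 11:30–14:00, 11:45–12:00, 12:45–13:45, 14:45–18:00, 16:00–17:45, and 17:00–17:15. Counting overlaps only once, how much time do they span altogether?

Merged: 09:45–11:15, 11:30–14:00, 14:45–18:00.
Lengths: 1 h 30 min + 2 h 30 min + 3 h 15 min = 7 h 15 min.

7 h 15 min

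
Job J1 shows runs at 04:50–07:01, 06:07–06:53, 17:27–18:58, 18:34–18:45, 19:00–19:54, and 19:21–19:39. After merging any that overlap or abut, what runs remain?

04:50–07:01, 17:27–18:58, 19:00–19:54

06:07–06:53 overlaps/touches 04:50–07:01 → extend to 04:50–07:01.
17:27–18:58 is disjoint → start new block.
18:34–18:45 overlaps/touches 17:27–18:58 → extend to 17:27–18:58.
19:00–19:54 is disjoint → start new block.
19:21–19:39 overlaps/touches 19:00–19:54 → extend to 19:00–19:54.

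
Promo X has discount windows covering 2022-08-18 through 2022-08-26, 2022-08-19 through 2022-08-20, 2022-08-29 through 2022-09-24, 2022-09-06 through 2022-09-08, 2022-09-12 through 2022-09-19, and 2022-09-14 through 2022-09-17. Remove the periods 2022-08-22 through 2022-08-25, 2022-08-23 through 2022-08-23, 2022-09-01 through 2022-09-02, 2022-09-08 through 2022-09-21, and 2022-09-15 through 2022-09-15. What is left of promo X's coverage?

2022-08-18 through 2022-08-21, 2022-08-26 through 2022-08-26, 2022-08-29 through 2022-08-31, 2022-09-03 through 2022-09-07, 2022-09-22 through 2022-09-24

Merge the first list: 2022-08-18 through 2022-08-26, 2022-08-29 through 2022-09-24.
Merge the second list: 2022-08-22 through 2022-08-25, 2022-09-01 through 2022-09-02, 2022-09-08 through 2022-09-21.
2022-08-18 through 2022-08-26 with B removed leaves 2022-08-18 through 2022-08-21, 2022-08-26 through 2022-08-26.
2022-08-29 through 2022-09-24 with B removed leaves 2022-08-29 through 2022-08-31, 2022-09-03 through 2022-09-07, 2022-09-22 through 2022-09-24.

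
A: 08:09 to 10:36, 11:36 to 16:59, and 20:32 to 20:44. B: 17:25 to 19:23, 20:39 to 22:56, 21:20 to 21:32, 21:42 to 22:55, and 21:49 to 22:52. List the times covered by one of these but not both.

Merge the second list: 17:25–19:23, 20:39–22:56.
Only in the first: 08:09–10:36, 11:36–16:59, 20:32–20:39.
Only in the second: 17:25–19:23, 20:44–22:56.
Together these are the periods covered by exactly one.

08:09–10:36, 11:36–16:59, 17:25–19:23, 20:32–20:39, 20:44–22:56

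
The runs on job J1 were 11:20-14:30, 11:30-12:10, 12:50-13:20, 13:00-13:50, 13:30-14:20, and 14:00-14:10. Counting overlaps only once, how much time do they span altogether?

Merged: 11:20–14:30.
Length: 3 h 10 min.

3 h 10 min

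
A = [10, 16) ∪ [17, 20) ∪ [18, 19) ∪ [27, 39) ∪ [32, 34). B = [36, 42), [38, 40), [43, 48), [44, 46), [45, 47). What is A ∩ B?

[36, 39)

A, merged: [10, 16), [17, 20), [27, 39).
B, merged: [36, 42), [43, 48).
[10, 16) falls entirely outside B.
[17, 20) falls entirely outside B.
[27, 39) overlaps B on [36, 39).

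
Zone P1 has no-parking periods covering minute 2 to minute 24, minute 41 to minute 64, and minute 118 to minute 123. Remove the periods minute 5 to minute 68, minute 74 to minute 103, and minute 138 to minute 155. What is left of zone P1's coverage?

minute 2 to minute 24 with B removed leaves minute 2 to minute 5.
minute 41 to minute 64 lies entirely inside B → drops out.
minute 118 to minute 123 is untouched.

minute 2 to minute 5, minute 118 to minute 123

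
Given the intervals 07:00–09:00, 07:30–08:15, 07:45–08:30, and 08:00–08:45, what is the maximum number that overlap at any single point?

Sweep endpoints in order; track running count of active intervals.
Peak of 4 reached at 08:00.

4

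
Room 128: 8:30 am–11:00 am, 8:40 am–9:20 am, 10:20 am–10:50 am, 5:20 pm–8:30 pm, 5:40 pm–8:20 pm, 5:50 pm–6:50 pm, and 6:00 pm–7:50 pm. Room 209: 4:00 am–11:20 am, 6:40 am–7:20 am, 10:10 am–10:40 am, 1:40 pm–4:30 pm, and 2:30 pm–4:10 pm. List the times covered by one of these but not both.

4:00 am-8:30 am, 11:00 am-11:20 am, 1:40 pm-4:30 pm, 5:20 pm-8:30 pm

A, merged: 8:30 am-11:00 am, 5:20 pm-8:30 pm.
B, merged: 4:00 am-11:20 am, 1:40 pm-4:30 pm.
A but not B: 5:20 pm-8:30 pm.
B but not A: 4:00 am-8:30 am, 11:00 am-11:20 am, 1:40 pm-4:30 pm.
Combining gives A △ B.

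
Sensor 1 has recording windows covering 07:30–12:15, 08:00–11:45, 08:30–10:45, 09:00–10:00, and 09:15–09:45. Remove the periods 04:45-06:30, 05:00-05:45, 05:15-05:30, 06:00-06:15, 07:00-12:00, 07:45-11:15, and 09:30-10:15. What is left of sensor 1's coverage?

12:00–12:15

Merge the first list: 07:30–12:15.
Merge the second list: 04:45–06:30, 07:00–12:00.
07:30–12:15 minus B → 12:00–12:15.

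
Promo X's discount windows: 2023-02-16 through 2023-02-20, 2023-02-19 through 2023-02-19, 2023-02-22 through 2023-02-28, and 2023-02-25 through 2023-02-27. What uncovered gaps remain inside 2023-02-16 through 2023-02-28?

The merged coverage is 2023-02-16 through 2023-02-20, 2023-02-22 through 2023-02-28.
Complement within 2023-02-16 through 2023-02-28: 2023-02-21 through 2023-02-21.

2023-02-21 through 2023-02-21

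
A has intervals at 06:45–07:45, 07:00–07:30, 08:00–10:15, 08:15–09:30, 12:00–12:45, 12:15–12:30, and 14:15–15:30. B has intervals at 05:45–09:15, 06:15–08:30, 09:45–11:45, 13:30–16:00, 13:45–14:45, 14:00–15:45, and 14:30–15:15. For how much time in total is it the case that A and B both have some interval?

4 h

Merge the first list: 06:45–07:45, 08:00–10:15, 12:00–12:45, 14:15–15:30.
Merge the second list: 05:45–09:15, 09:45–11:45, 13:30–16:00.
A ∩ B = 06:45–07:45, 08:00–09:15, 09:45–10:15, 14:15–15:30.
Total: 1 h + 1 h 15 min + 30 min + 1 h 15 min = 4 h.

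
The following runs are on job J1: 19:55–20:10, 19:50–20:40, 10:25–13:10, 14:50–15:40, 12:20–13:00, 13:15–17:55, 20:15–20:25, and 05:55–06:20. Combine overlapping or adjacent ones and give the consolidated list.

Sort by start: 05:55–06:20, 10:25–13:10, 12:20–13:00, 13:15–17:55, 14:50–15:40, 19:50–20:40, 19:55–20:10, 20:15–20:25.
10:25–13:10 is disjoint → start new block.
12:20–13:00 overlaps/touches 10:25–13:10 → extend to 10:25–13:10.
13:15–17:55 is disjoint → start new block.
14:50–15:40 overlaps/touches 13:15–17:55 → extend to 13:15–17:55.
19:50–20:40 is disjoint → start new block.
19:55–20:10 overlaps/touches 19:50–20:40 → extend to 19:50–20:40.
20:15–20:25 overlaps/touches 19:50–20:40 → extend to 19:50–20:40.

05:55–06:20, 10:25–13:10, 13:15–17:55, 19:50–20:40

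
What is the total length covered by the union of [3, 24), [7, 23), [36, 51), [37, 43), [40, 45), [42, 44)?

36

Merged: [3, 24), [36, 51).
Lengths: 21 + 15 = 36.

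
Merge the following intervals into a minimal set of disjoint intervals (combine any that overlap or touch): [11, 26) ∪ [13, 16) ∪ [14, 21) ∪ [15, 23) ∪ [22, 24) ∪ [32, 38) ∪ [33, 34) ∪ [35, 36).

[13, 16) overlaps/touches [11, 26) → extend to [11, 26).
[14, 21) overlaps/touches [11, 26) → extend to [11, 26).
[15, 23) overlaps/touches [11, 26) → extend to [11, 26).
[22, 24) overlaps/touches [11, 26) → extend to [11, 26).
[32, 38) is disjoint → start new block.
[33, 34) overlaps/touches [32, 38) → extend to [32, 38).
[35, 36) overlaps/touches [32, 38) → extend to [32, 38).

[11, 26) ∪ [32, 38)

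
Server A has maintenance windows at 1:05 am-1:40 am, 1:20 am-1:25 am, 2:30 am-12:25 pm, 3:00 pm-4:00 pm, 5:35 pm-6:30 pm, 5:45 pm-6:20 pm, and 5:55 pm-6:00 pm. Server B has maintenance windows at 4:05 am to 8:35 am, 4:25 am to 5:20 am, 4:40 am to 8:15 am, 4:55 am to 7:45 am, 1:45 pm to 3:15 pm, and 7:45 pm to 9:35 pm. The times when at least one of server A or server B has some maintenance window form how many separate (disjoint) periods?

5

Merge the first list: 1:05 am-1:40 am, 2:30 am-12:25 pm, 3:00 pm-4:00 pm, 5:35 pm-6:30 pm.
Merge the second list: 4:05 am-8:35 am, 1:45 pm-3:15 pm, 7:45 pm-9:35 pm.
A ∪ B = 1:05 am-1:40 am, 2:30 am-12:25 pm, 1:45 pm-4:00 pm, 5:35 pm-6:30 pm, 7:45 pm-9:35 pm.
That is 5 disjoint pieces.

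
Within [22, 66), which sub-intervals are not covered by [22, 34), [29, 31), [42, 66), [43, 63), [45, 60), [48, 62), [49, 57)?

The merged coverage is [22, 34), [42, 66).
Gaps within [22, 66): [34, 42).

[34, 42)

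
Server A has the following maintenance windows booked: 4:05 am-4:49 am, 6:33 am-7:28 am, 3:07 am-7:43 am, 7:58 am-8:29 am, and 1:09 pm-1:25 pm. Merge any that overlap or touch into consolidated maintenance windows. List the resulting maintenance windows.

3:07 am-7:43 am, 7:58 am-8:29 am, 1:09 pm-1:25 pm

Sort by start: 3:07 am-7:43 am, 4:05 am-4:49 am, 6:33 am-7:28 am, 7:58 am-8:29 am, 1:09 pm-1:25 pm.
4:05 am-4:49 am overlaps/touches 3:07 am-7:43 am → extend to 3:07 am-7:43 am.
6:33 am-7:28 am overlaps/touches 3:07 am-7:43 am → extend to 3:07 am-7:43 am.
7:58 am-8:29 am is disjoint → start new block.
1:09 pm-1:25 pm is disjoint → start new block.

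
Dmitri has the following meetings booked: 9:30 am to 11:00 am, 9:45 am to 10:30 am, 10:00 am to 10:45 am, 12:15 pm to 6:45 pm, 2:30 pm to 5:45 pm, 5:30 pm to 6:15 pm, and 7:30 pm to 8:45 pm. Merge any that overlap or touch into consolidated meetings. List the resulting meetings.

9:45 am–10:30 am overlaps/touches 9:30 am–11:00 am → extend to 9:30 am–11:00 am.
10:00 am–10:45 am overlaps/touches 9:30 am–11:00 am → extend to 9:30 am–11:00 am.
12:15 pm–6:45 pm is disjoint → start new block.
2:30 pm–5:45 pm overlaps/touches 12:15 pm–6:45 pm → extend to 12:15 pm–6:45 pm.
5:30 pm–6:15 pm overlaps/touches 12:15 pm–6:45 pm → extend to 12:15 pm–6:45 pm.
7:30 pm–8:45 pm is disjoint → start new block.

9:30 am–11:00 am, 12:15 pm–6:45 pm, 7:30 pm–8:45 pm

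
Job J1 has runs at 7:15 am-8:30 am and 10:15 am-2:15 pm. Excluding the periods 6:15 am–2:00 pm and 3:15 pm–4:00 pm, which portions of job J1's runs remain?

7:15 am-8:30 am lies entirely inside B → drops out.
10:15 am-2:15 pm with B removed leaves 2:00 pm-2:15 pm.

2:00 pm-2:15 pm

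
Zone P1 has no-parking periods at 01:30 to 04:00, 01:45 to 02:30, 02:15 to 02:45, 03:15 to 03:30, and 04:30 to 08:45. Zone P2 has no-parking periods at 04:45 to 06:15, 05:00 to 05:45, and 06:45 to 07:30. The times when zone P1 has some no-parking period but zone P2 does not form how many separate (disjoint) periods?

First set merges to 01:30–04:00, 04:30–08:45.
Second set merges to 04:45–06:15, 06:45–07:30.
A \ B = 01:30–04:00, 04:30–04:45, 06:15–06:45, 07:30–08:45.
That is 4 disjoint pieces.

4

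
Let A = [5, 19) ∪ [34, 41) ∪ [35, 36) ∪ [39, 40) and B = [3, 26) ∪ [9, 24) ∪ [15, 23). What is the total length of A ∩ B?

First set merges to [5, 19), [34, 41).
Second set merges to [3, 26).
A ∩ B = [5, 19).
Total: 14.

14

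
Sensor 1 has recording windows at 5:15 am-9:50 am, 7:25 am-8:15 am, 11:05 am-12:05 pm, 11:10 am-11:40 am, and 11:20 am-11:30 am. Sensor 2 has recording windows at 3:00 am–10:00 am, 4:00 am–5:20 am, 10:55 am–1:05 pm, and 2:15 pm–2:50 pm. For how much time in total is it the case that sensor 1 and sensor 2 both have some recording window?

A, merged: 5:15 am–9:50 am, 11:05 am–12:05 pm.
B, merged: 3:00 am–10:00 am, 10:55 am–1:05 pm, 2:15 pm–2:50 pm.
A ∩ B = 5:15 am–9:50 am, 11:05 am–12:05 pm.
Total: 4 h 35 min + 1 h = 5 h 35 min.

5 h 35 min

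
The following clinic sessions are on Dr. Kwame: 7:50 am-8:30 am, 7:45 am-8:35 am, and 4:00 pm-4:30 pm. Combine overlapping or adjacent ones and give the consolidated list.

Sort by start: 7:45 am-8:35 am, 7:50 am-8:30 am, 4:00 pm-4:30 pm.
7:50 am-8:30 am overlaps/touches 7:45 am-8:35 am → extend to 7:45 am-8:35 am.
4:00 pm-4:30 pm is disjoint → start new block.

7:45 am-8:35 am, 4:00 pm-4:30 pm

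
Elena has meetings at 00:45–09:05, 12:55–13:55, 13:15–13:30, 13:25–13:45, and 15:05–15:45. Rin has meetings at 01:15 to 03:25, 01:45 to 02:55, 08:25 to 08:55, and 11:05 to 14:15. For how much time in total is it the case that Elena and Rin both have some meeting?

3 h 40 min

First set merges to 00:45–09:05, 12:55–13:55, 15:05–15:45.
Second set merges to 01:15–03:25, 08:25–08:55, 11:05–14:15.
A ∩ B = 01:15–03:25, 08:25–08:55, 12:55–13:55.
Total: 2 h 10 min + 30 min + 1 h = 3 h 40 min.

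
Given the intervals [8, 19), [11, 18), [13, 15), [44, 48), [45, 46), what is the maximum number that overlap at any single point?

3

Sweep endpoints in order; track running count of active intervals.
Peak of 3 reached at 13.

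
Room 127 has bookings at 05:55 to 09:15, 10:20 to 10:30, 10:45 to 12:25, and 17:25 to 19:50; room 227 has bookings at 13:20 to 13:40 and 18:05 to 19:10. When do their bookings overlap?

18:05–19:10

05:55–09:15: no overlap with the second set.
10:20–10:30: no overlap with the second set.
10:45–12:25: no overlap with the second set.
17:25–19:50 meets the second set on 18:05–19:10.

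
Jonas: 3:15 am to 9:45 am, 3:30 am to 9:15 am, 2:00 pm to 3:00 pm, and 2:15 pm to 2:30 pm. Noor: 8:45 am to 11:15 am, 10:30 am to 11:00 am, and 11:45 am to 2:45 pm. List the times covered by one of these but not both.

3:15 am–8:45 am, 9:45 am–11:15 am, 11:45 am–2:00 pm, 2:45 pm–3:00 pm

A, merged: 3:15 am–9:45 am, 2:00 pm–3:00 pm.
B, merged: 8:45 am–11:15 am, 11:45 am–2:45 pm.
A but not B: 3:15 am–8:45 am, 2:45 pm–3:00 pm.
B but not A: 9:45 am–11:15 am, 11:45 am–2:00 pm.
Combining gives A △ B.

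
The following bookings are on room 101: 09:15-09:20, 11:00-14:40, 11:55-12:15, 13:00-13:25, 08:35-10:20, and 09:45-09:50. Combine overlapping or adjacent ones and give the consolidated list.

08:35–10:20, 11:00–14:40

Sort by start: 08:35–10:20, 09:15–09:20, 09:45–09:50, 11:00–14:40, 11:55–12:15, 13:00–13:25.
09:15–09:20 overlaps/touches 08:35–10:20 → extend to 08:35–10:20.
09:45–09:50 overlaps/touches 08:35–10:20 → extend to 08:35–10:20.
11:00–14:40 is disjoint → start new block.
11:55–12:15 overlaps/touches 11:00–14:40 → extend to 11:00–14:40.
13:00–13:25 overlaps/touches 11:00–14:40 → extend to 11:00–14:40.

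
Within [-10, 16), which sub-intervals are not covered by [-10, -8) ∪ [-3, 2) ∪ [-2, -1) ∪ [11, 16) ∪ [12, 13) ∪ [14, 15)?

[-8, -3) ∪ [2, 11)

After merging, the occupied span is [-10, -8), [-3, 2), [11, 16).
Uncovered inside [-10, 16): [-8, -3), [2, 11).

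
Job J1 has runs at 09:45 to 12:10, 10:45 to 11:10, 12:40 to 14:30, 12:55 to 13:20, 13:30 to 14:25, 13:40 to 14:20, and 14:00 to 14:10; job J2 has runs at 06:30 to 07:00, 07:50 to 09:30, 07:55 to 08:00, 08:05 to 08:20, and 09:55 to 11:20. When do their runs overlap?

09:55–11:20

A, merged: 09:45–12:10, 12:40–14:30.
B, merged: 06:30–07:00, 07:50–09:30, 09:55–11:20.
09:45–12:10 ∩ B → 09:55–11:20.
12:40–14:30 meets no B interval.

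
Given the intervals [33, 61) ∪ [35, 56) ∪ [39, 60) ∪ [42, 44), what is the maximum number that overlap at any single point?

At 42, 4 of the intervals are simultaneously active.
No point has more.

4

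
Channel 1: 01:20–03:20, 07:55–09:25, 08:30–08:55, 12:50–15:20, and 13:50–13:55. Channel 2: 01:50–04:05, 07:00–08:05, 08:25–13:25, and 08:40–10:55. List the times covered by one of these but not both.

First set merges to 01:20–03:20, 07:55–09:25, 12:50–15:20.
Second set merges to 01:50–04:05, 07:00–08:05, 08:25–13:25.
A but not B: 01:20–01:50, 08:05–08:25, 13:25–15:20.
B but not A: 03:20–04:05, 07:00–07:55, 09:25–12:50.
Combining gives A △ B.

01:20–01:50, 03:20–04:05, 07:00–07:55, 08:05–08:25, 09:25–12:50, 13:25–15:20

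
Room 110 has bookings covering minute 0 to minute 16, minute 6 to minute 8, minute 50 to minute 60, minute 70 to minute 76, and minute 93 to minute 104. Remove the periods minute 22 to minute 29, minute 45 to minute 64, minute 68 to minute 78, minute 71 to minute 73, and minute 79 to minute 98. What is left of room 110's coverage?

First set merges to minute 0 to minute 16, minute 50 to minute 60, minute 70 to minute 76, minute 93 to minute 104.
Second set merges to minute 22 to minute 29, minute 45 to minute 64, minute 68 to minute 78, minute 79 to minute 98.
minute 0 to minute 16: nothing removed.
minute 50 to minute 60: entirely removed.
minute 70 to minute 76: entirely removed.
minute 93 to minute 104 \ B = minute 98 to minute 104.

minute 0 to minute 16, minute 98 to minute 104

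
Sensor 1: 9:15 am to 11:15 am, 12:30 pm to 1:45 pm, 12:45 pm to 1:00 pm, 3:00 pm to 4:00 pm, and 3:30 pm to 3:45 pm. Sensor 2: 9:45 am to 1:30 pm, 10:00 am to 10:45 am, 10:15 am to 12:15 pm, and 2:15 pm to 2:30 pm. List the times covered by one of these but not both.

9:15 am–9:45 am, 11:15 am–12:30 pm, 1:30 pm–1:45 pm, 2:15 pm–2:30 pm, 3:00 pm–4:00 pm

Merge the first list: 9:15 am–11:15 am, 12:30 pm–1:45 pm, 3:00 pm–4:00 pm.
Merge the second list: 9:45 am–1:30 pm, 2:15 pm–2:30 pm.
A but not B: 9:15 am–9:45 am, 1:30 pm–1:45 pm, 3:00 pm–4:00 pm.
B but not A: 11:15 am–12:30 pm, 2:15 pm–2:30 pm.
Combining gives A △ B.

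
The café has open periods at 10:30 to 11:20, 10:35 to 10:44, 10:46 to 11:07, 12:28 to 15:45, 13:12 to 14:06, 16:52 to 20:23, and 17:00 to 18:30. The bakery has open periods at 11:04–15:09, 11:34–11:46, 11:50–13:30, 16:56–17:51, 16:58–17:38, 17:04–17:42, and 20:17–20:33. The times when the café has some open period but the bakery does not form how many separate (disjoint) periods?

A, merged: 10:30–11:20, 12:28–15:45, 16:52–20:23.
B, merged: 11:04–15:09, 16:56–17:51, 20:17–20:33.
A \ B = 10:30–11:04, 15:09–15:45, 16:52–16:56, 17:51–20:17.
That is 4 disjoint pieces.

4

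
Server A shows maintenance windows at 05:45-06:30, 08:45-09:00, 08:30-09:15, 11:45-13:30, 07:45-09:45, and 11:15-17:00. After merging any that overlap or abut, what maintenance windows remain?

Sort by start: 05:45-06:30, 07:45-09:45, 08:30-09:15, 08:45-09:00, 11:15-17:00, 11:45-13:30.
07:45-09:45 is disjoint → start new block.
08:30-09:15 overlaps/touches 07:45-09:45 → extend to 07:45-09:45.
08:45-09:00 overlaps/touches 07:45-09:45 → extend to 07:45-09:45.
11:15-17:00 is disjoint → start new block.
11:45-13:30 overlaps/touches 11:15-17:00 → extend to 11:15-17:00.

05:45-06:30, 07:45-09:45, 11:15-17:00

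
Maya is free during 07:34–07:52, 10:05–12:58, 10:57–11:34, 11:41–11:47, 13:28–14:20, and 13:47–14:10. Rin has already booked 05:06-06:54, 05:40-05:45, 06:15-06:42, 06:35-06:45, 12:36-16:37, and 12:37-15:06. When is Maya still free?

07:34–07:52, 10:05–12:36

Merge the first list: 07:34–07:52, 10:05–12:58, 13:28–14:20.
Merge the second list: 05:06–06:54, 12:36–16:37.
07:34–07:52: nothing removed.
10:05–12:58 \ B = 10:05–12:36.
13:28–14:20: entirely removed.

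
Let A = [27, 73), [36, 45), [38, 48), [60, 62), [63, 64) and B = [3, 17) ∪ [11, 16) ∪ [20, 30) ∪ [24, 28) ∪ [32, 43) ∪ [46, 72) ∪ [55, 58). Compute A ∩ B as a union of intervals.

First set merges to [27, 73).
Second set merges to [3, 17), [20, 30), [32, 43), [46, 72).
[27, 73) overlaps B on [27, 30), [32, 43), [46, 72).

[27, 30) ∪ [32, 43) ∪ [46, 72)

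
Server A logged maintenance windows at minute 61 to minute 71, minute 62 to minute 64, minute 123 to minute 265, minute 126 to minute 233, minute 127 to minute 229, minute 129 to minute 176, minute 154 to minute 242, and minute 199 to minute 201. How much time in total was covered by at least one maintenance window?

152 minutes

Merged: minute 61 to minute 71, minute 123 to minute 265.
Lengths: 10 minutes + 142 minutes = 152 minutes.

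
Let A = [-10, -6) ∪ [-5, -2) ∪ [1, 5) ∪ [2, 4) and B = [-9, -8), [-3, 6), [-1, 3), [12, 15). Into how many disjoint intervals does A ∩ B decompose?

3

Merge the first list: [-10, -6), [-5, -2), [1, 5).
Merge the second list: [-9, -8), [-3, 6), [12, 15).
A ∩ B = [-9, -8), [-3, -2), [1, 5).
That is 3 disjoint pieces.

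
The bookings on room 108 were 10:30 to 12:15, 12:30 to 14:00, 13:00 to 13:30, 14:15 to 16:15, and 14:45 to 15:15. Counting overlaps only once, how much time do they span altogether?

Merged: 10:30-12:15, 12:30-14:00, 14:15-16:15.
Lengths: 1 h 45 min + 1 h 30 min + 2 h = 5 h 15 min.

5 h 15 min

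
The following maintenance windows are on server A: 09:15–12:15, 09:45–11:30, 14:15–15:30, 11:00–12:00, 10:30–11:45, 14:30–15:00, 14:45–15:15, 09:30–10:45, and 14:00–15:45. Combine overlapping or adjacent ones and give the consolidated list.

09:15–12:15, 14:00–15:45

Sort by start: 09:15–12:15, 09:30–10:45, 09:45–11:30, 10:30–11:45, 11:00–12:00, 14:00–15:45, 14:15–15:30, 14:30–15:00, 14:45–15:15.
09:30–10:45 overlaps/touches 09:15–12:15 → extend to 09:15–12:15.
09:45–11:30 overlaps/touches 09:15–12:15 → extend to 09:15–12:15.
10:30–11:45 overlaps/touches 09:15–12:15 → extend to 09:15–12:15.
11:00–12:00 overlaps/touches 09:15–12:15 → extend to 09:15–12:15.
14:00–15:45 is disjoint → start new block.
14:15–15:30 overlaps/touches 14:00–15:45 → extend to 14:00–15:45.
14:30–15:00 overlaps/touches 14:00–15:45 → extend to 14:00–15:45.
14:45–15:15 overlaps/touches 14:00–15:45 → extend to 14:00–15:45.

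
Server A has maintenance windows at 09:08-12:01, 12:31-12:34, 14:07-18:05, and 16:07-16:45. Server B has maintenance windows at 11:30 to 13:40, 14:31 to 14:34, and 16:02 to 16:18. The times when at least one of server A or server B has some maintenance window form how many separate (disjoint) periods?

First set merges to 09:08–12:01, 12:31–12:34, 14:07–18:05.
A ∪ B = 09:08–13:40, 14:07–18:05.
That is 2 disjoint pieces.

2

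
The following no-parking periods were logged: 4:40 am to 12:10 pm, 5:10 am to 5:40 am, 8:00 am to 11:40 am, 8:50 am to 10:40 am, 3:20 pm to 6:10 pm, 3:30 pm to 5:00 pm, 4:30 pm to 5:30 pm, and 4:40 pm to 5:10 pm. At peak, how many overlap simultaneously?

Sweep endpoints in order; track running count of active intervals.
Peak of 4 reached at 4:40 pm.

4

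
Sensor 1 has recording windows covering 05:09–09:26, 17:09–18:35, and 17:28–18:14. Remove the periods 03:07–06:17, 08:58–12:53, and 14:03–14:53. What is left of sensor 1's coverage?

A, merged: 05:09–09:26, 17:09–18:35.
05:09–09:26 minus B → 06:17–08:58.
17:09–18:35: no B overlap → unchanged.

06:17–08:58, 17:09–18:35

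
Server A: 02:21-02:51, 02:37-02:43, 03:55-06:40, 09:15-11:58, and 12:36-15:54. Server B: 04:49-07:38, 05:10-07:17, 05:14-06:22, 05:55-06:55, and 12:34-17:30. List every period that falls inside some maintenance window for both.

04:49–06:40, 12:36–15:54

First set merges to 02:21–02:51, 03:55–06:40, 09:15–11:58, 12:36–15:54.
Second set merges to 04:49–07:38, 12:34–17:30.
02:21–02:51 falls entirely outside B.
03:55–06:40 overlaps B on 04:49–06:40.
09:15–11:58 falls entirely outside B.
12:36–15:54 overlaps B on 12:36–15:54.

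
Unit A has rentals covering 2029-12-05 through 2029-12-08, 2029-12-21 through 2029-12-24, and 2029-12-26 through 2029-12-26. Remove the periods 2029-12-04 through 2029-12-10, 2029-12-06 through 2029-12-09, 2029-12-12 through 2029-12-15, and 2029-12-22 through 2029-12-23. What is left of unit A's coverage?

B, merged: 2029-12-04 through 2029-12-10, 2029-12-12 through 2029-12-15, 2029-12-22 through 2029-12-23.
2029-12-05 through 2029-12-08: entirely removed.
2029-12-21 through 2029-12-24 \ B = 2029-12-21 through 2029-12-21, 2029-12-24 through 2029-12-24.
2029-12-26 through 2029-12-26: nothing removed.

2029-12-21 through 2029-12-21, 2029-12-24 through 2029-12-24, 2029-12-26 through 2029-12-26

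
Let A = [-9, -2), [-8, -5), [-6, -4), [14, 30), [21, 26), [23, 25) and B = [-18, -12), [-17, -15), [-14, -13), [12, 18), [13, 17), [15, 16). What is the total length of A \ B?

A, merged: [-9, -2), [14, 30).
B, merged: [-18, -12), [12, 18).
A \ B = [-9, -2), [18, 30).
Total: 7 + 12 = 19.

19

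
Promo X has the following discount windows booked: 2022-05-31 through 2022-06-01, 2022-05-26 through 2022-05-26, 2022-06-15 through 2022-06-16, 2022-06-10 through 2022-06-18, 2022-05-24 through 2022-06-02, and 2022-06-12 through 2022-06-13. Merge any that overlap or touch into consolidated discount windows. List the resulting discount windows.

Sort by start: 2022-05-24 through 2022-06-02, 2022-05-26 through 2022-05-26, 2022-05-31 through 2022-06-01, 2022-06-10 through 2022-06-18, 2022-06-12 through 2022-06-13, 2022-06-15 through 2022-06-16.
2022-05-26 through 2022-05-26 overlaps/touches 2022-05-24 through 2022-06-02 → extend to 2022-05-24 through 2022-06-02.
2022-05-31 through 2022-06-01 overlaps/touches 2022-05-24 through 2022-06-02 → extend to 2022-05-24 through 2022-06-02.
2022-06-10 through 2022-06-18 is disjoint → start new block.
2022-06-12 through 2022-06-13 overlaps/touches 2022-06-10 through 2022-06-18 → extend to 2022-06-10 through 2022-06-18.
2022-06-15 through 2022-06-16 overlaps/touches 2022-06-10 through 2022-06-18 → extend to 2022-06-10 through 2022-06-18.

2022-05-24 through 2022-06-02, 2022-06-10 through 2022-06-18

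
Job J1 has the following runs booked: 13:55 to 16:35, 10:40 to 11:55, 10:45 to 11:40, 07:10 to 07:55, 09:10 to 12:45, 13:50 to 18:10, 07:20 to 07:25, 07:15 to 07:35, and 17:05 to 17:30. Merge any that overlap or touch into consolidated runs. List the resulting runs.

07:10-07:55, 09:10-12:45, 13:50-18:10

Sort by start: 07:10-07:55, 07:15-07:35, 07:20-07:25, 09:10-12:45, 10:40-11:55, 10:45-11:40, 13:50-18:10, 13:55-16:35, 17:05-17:30.
07:15-07:35 overlaps/touches 07:10-07:55 → extend to 07:10-07:55.
07:20-07:25 overlaps/touches 07:10-07:55 → extend to 07:10-07:55.
09:10-12:45 is disjoint → start new block.
10:40-11:55 overlaps/touches 09:10-12:45 → extend to 09:10-12:45.
10:45-11:40 overlaps/touches 09:10-12:45 → extend to 09:10-12:45.
13:50-18:10 is disjoint → start new block.
13:55-16:35 overlaps/touches 13:50-18:10 → extend to 13:50-18:10.
17:05-17:30 overlaps/touches 13:50-18:10 → extend to 13:50-18:10.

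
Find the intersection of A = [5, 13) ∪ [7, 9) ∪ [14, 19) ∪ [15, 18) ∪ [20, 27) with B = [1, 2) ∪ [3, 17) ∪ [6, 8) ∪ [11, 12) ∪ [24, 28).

[5, 13) ∪ [14, 17) ∪ [24, 27)

Merge the first list: [5, 13), [14, 19), [20, 27).
Merge the second list: [1, 2), [3, 17), [24, 28).
[5, 13) overlaps B on [5, 13).
[14, 19) overlaps B on [14, 17).
[20, 27) overlaps B on [24, 27).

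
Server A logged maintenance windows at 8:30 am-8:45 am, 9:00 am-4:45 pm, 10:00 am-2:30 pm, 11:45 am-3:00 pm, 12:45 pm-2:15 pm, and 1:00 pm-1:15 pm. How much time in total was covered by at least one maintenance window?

8 h

Merged: 8:30 am-8:45 am, 9:00 am-4:45 pm.
Lengths: 15 min + 7 h 45 min = 8 h.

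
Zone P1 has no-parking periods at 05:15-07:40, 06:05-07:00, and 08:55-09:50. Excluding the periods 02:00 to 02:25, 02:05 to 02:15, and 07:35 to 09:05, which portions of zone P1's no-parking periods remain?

05:15–07:35, 09:05–09:50

Merge the first list: 05:15–07:40, 08:55–09:50.
Merge the second list: 02:00–02:25, 07:35–09:05.
05:15–07:40 \ B = 05:15–07:35.
08:55–09:50 \ B = 09:05–09:50.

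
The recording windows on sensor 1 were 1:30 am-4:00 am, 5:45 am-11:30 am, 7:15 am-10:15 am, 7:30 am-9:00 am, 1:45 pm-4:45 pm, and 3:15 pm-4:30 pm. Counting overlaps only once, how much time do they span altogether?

11 h 15 min

Merged: 1:30 am–4:00 am, 5:45 am–11:30 am, 1:45 pm–4:45 pm.
Lengths: 2 h 30 min + 5 h 45 min + 3 h = 11 h 15 min.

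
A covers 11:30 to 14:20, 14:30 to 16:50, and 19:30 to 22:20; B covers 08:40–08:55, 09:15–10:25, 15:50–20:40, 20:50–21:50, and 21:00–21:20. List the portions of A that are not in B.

11:30-14:20, 14:30-15:50, 20:40-20:50, 21:50-22:20

Merge the second list: 08:40-08:55, 09:15-10:25, 15:50-20:40, 20:50-21:50.
11:30-14:20: no B overlap → unchanged.
14:30-16:50 minus B → 14:30-15:50.
19:30-22:20 minus B → 20:40-20:50, 21:50-22:20.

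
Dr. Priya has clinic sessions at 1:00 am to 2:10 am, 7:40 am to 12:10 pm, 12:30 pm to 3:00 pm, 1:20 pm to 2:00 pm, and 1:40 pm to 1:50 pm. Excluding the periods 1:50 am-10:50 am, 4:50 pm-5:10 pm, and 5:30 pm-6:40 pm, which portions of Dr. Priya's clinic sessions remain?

First set merges to 1:00 am–2:10 am, 7:40 am–12:10 pm, 12:30 pm–3:00 pm.
1:00 am–2:10 am with B removed leaves 1:00 am–1:50 am.
7:40 am–12:10 pm with B removed leaves 10:50 am–12:10 pm.
12:30 pm–3:00 pm is untouched.

1:00 am–1:50 am, 10:50 am–12:10 pm, 12:30 pm–3:00 pm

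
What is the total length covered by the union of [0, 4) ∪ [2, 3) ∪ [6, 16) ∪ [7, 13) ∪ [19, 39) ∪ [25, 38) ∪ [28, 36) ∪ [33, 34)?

34

Merged: [0, 4), [6, 16), [19, 39).
Lengths: 4 + 10 + 20 = 34.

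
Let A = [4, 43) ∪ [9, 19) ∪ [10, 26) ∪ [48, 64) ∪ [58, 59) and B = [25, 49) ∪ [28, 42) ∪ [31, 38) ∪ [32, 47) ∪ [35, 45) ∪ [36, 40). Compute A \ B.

[4, 25) ∪ [49, 64)

Merge the first list: [4, 43), [48, 64).
Merge the second list: [25, 49).
[4, 43) \ B = [4, 25).
[48, 64) \ B = [49, 64).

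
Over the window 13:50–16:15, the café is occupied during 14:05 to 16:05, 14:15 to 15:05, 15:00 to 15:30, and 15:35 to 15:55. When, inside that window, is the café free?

13:50–14:05, 16:05–16:15

The merged coverage is 14:05–16:05.
Complement within 13:50–16:15: 13:50–14:05, 16:05–16:15.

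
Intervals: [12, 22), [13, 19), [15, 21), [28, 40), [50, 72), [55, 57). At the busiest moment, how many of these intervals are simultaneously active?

3

Walk the sorted start/end points keeping a running depth.
The depth first hits 3 at 15.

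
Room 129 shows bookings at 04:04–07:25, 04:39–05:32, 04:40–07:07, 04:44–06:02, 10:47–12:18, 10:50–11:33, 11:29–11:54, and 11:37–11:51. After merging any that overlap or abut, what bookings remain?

04:39–05:32 overlaps/touches 04:04–07:25 → extend to 04:04–07:25.
04:40–07:07 overlaps/touches 04:04–07:25 → extend to 04:04–07:25.
04:44–06:02 overlaps/touches 04:04–07:25 → extend to 04:04–07:25.
10:47–12:18 is disjoint → start new block.
10:50–11:33 overlaps/touches 10:47–12:18 → extend to 10:47–12:18.
11:29–11:54 overlaps/touches 10:47–12:18 → extend to 10:47–12:18.
11:37–11:51 overlaps/touches 10:47–12:18 → extend to 10:47–12:18.

04:04–07:25, 10:47–12:18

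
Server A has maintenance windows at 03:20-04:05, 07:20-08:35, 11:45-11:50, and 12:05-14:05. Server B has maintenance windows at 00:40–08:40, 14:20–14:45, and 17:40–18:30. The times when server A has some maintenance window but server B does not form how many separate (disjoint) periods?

2

A \ B = 11:45–11:50, 12:05–14:05.
That is 2 disjoint pieces.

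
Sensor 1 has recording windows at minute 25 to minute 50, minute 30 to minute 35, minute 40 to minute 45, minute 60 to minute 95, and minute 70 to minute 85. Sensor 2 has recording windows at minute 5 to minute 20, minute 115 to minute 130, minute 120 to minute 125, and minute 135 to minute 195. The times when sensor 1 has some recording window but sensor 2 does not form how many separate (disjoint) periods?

2

First set merges to minute 25 to minute 50, minute 60 to minute 95.
Second set merges to minute 5 to minute 20, minute 115 to minute 130, minute 135 to minute 195.
A \ B = minute 25 to minute 50, minute 60 to minute 95.
That is 2 disjoint pieces.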